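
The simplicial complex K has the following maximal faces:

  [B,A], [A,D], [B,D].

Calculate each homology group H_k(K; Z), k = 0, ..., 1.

H_0 ≅ Z,  H_1 ≅ Z.

Take the total order A < B < D on the vertex set. Then K (dimension 1) consists of the simplices:

  0-simplices (3): A, B, D
  1-simplices (3): AB, AD, BD

Hence C_0 ≅ Z^3, C_1 ≅ Z^3.

Boundary ∂_1: C_1 → C_0 maps an edge to its endpoints' difference, ∂[p,q] = q − p.
The 3×3 boundary matrix has rank 2 and Smith normal form diag(1,1).

From H_k ≅ ker(∂_k) / im(∂_{k+1}) we obtain:

  H_0: rank C_0 − rank ∂_1 = 3 − 2 = 1, and the invariant factors of ∂_1 are all 1, so H_0 ≅ Z.
  H_1: rank ker ∂_1 − rank ∂_2 = (3 − 2) − 0 = 1, and there is no ∂_2, so H_1 ≅ Z.

(K is a triangulation of the circle S^1.)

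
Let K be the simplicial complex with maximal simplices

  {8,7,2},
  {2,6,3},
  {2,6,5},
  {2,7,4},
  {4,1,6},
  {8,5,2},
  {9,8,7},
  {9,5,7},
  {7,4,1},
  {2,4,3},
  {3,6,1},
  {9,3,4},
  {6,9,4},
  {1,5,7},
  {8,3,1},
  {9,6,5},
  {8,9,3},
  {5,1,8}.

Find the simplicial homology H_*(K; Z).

H_0 ≅ Z,  H_1 ≅ Z ⊕ Z/2,  H_2 = 0.

We work with the vertex ordering 1 < 2 < 3 < 4 < 5 < 6 < 7 < 8 < 9. The simplices of K, each written with vertices in increasing order, are:

  0-simplices (9): [1], [2], [3], [4], [5], [6], [7], [8], [9]
  1-simplices (27): (27 of them)
  2-simplices (18): [1,3,6], [1,3,8], [1,4,6], [1,4,7], [1,5,7], [1,5,8], [2,3,4], [2,3,6], [2,4,7], [2,5,6], [2,5,8], [2,7,8], [3,4,9], [3,8,9], [4,6,9], [5,6,9], [5,7,9], [7,8,9]

giving chain groups C_0 ≅ Z^9, C_1 ≅ Z^27, C_2 ≅ Z^18.

Boundary ∂_1: C_1 → C_0 is given by ∂[p,q] = [q] − [p].
This gives a 9×27 integer matrix of rank 8; reducing to Smith normal form yields diagonal entries (1,1,1,1,1,1,1,1).

Boundary ∂_2: C_2 → C_1 sends each 2-simplex [p,q,r] to [q,r] − [p,r] + [p,q]. For instance
  ∂[2,5,6] = [5,6] − [2,6] + [2,5],
  ∂[7,8,9] = [8,9] − [7,9] + [7,8].
As a 27×18 matrix over Z this has rank 18, with invariant factors (1,1,1,1,1,1,1,1,1,1,1,1,1,1,1,1,1,2).

Now H_k = ker ∂_k / im ∂_{k+1}, so:

  H_0: rank C_0 − rank ∂_1 = 9 − 8 = 1, and the invariant factors of ∂_1 are all 1, so H_0 ≅ Z.
  H_1: rank ker ∂_1 − rank ∂_2 = (27 − 8) − 18 = 1, and ∂_2 has invariant factor 2 > 1, so H_1 ≅ Z ⊕ Z/2.
  H_2: rank ker ∂_2 − rank ∂_3 = (18 − 18) − 0 = 0, and there is no ∂_3, so H_2 ≅ 0.

As a check, the Euler characteristic is 9 − 27 + 18 = 0, which agrees with 1 − 1 + 0 = 0.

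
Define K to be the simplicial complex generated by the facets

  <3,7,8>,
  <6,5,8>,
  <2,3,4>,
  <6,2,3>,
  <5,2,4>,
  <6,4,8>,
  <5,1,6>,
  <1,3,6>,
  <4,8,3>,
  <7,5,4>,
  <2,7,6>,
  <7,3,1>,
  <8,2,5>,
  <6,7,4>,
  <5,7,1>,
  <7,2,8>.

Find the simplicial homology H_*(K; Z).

H_0 = Z,  H_1 = Z^2,  H_2 = Z.

Fix the vertex order 1 < 2 < 3 < 4 < 5 < 6 < 7 < 8 and write every simplex with vertices in increasing order. Then dim K = 2 and the simplices of K are:

  0-simplices (8): [1], [2], [3], [4], [5], [6], [7], [8]
  1-simplices (24): (24 of them)
  2-simplices (16): [1,3,6], [1,3,7], [1,5,6], [1,5,7], [2,3,4], [2,3,6], [2,4,5], [2,5,8], [2,6,7], [2,7,8], [3,4,8], [3,7,8], [4,5,7], [4,6,7], [4,6,8], [5,6,8]

giving chain groups C_0 ≅ Z^8, C_1 ≅ Z^24, C_2 ≅ Z^16.

The boundary map ∂_1: C_1 → C_0 is given by ∂[p,q] = [q] − [p].
As a 8×24 matrix over Z this has rank 7, with invariant factors (1,1,1,1,1,1,1).

Boundary ∂_2: C_2 → C_1 maps a triangle to the signed sum of its edges. For instance
  ∂[1,5,6] = [5,6] − [1,6] + [1,5],
  ∂[1,3,7] = [3,7] − [1,7] + [1,3].
The resulting 24×16 matrix has rank 15, and its Smith normal form has invariant factors (1,1,1,1,1,1,1,1,1,1,1,1,1,1,1).

From H_k ≅ ker(∂_k) / im(∂_{k+1}) we obtain:

  H_0: rank C_0 − rank ∂_1 = 8 − 7 = 1, and the invariant factors of ∂_1 are all 1, so H_0 = Z.
  H_1: rank ker ∂_1 − rank ∂_2 = (24 − 7) − 15 = 2, and the invariant factors of ∂_2 are all 1, so H_1 = Z^2.
  H_2: rank ker ∂_2 − rank ∂_3 = (16 − 15) − 0 = 1, and there is no ∂_3, so H_2 = Z.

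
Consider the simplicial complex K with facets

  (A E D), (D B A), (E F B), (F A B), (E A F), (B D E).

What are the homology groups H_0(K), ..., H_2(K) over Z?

Fix the vertex order A < B < D < E < F and write every simplex with vertices in increasing order. Then dim K = 2 and the simplices of K are:

  0-simplices (5): A, B, D, E, F
  1-simplices (9): AB, AD, AE, AF, BD, BE, BF, DE, EF
  2-simplices (6): ABD, ABF, ADE, AEF, BDE, BEF

Hence C_0 ≅ Z^5, C_1 ≅ Z^9, C_2 ≅ Z^6.

Boundary ∂_1: C_1 → C_0 sends each edge [p,q] (with p < q) to q − p. For instance
  ∂AE = E − A.
The resulting 5×9 matrix has rank 4, and its Smith normal form has invariant factors (1,1,1,1).

∂_2: C_2 → C_1 sends each 2-simplex [p,q,r] to [q,r] − [p,r] + [p,q]. For instance
  ∂ABD = BD − AD + AB,
  ∂BEF = EF − BF + BE.
The 9×6 boundary matrix has rank 5 and Smith normal form diag(1,1,1,1,1).

Computing H_k = (kernel of ∂_k) / (image of ∂_{k+1}):

  H_0: rank C_0 − rank ∂_1 = 5 − 4 = 1, and the invariant factors of ∂_1 are all 1, so H_0 ≅ Z.
  H_1: rank ker ∂_1 − rank ∂_2 = (9 − 4) − 5 = 0, and the invariant factors of ∂_2 are all 1, so H_1 ≅ 0.
  H_2: rank ker ∂_2 − rank ∂_3 = (6 − 5) − 0 = 1, and there is no ∂_3, so H_2 ≅ Z.

(K is a triangulation of the 2-sphere S^2.)

H_0 = Z,  H_1 = 0,  H_2 = Z.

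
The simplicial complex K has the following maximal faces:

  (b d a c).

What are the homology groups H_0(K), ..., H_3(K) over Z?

H_0 ≅ Z,  H_1 = 0,  H_2 = 0,  H_3 = 0.

K has 4 vertices, 6 edges, 4 triangles, 1 3-simplex.
rank ∂_0 = 0, rank ∂_1 = 3 ⇒ b_0 = 4 − 0 − 3 = 1; all invariant factors of ∂_1 are 1 so no torsion. So H_0 ≅ Z.
rank ∂_1 = 3, rank ∂_2 = 3 ⇒ b_1 = 6 − 3 − 3 = 0; all invariant factors of ∂_2 are 1 so no torsion. So H_1 ≅ 0.
rank ∂_2 = 3, rank ∂_3 = 1 ⇒ b_2 = 4 − 3 − 1 = 0; all invariant factors of ∂_3 are 1 so no torsion. So H_2 ≅ 0.
rank ∂_3 = 1, rank ∂_4 = 0 ⇒ b_3 = 1 − 1 − 0 = 0. So H_3 ≅ 0.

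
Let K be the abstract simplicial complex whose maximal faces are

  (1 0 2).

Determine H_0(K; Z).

Take the total order 0 < 1 < 2 on the vertex set. Then K (dimension 2) consists of the simplices:

  0-simplices (3): [0], [1], [2]
  1-simplices (3): [0,1], [0,2], [1,2]
  2-simplices (1): [0,1,2]

Hence C_0 ≅ Z^3, C_1 ≅ Z^3, C_2 ≅ Z^1.

Boundary ∂_1: C_1 → C_0 maps an edge to its endpoints' difference, ∂[p,q] = q − p.
This gives a 3×3 integer matrix of rank 2; reducing to Smith normal form yields diagonal entries (1,1).

Boundary ∂_2: C_2 → C_1 acts by ∂[p,q,r] = [q,r] − [p,r] + [p,q]. For instance
  ∂[0,1,2] = [1,2] − [0,2] + [0,1].
The resulting 3×1 matrix has rank 1, and its Smith normal form has invariant factors (1).

Computing H_k = (kernel of ∂_k) / (image of ∂_{k+1}):

  H_0: rank C_0 − rank ∂_1 = 3 − 2 = 1, and the invariant factors of ∂_1 are all 1, so H_0 = Z.

H_0 ≅ Z.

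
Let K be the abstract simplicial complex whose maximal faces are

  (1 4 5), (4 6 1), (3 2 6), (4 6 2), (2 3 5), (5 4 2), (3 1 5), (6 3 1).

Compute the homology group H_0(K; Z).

H_0 ≅ Z.

We work with the vertex ordering 1 < 2 < 3 < 4 < 5 < 6. The simplices of K, each written with vertices in increasing order, are:

  0-simplices (6): [1], [2], [3], [4], [5], [6]
  1-simplices (12): [1,3], [1,4], [1,5], [1,6], [2,3], [2,4], [2,5], [2,6], [3,5], [3,6], [4,5], [4,6]
  2-simplices (8): [1,3,5], [1,3,6], [1,4,5], [1,4,6], [2,3,5], [2,3,6], [2,4,5], [2,4,6]

Hence C_0 ≅ Z^6, C_1 ≅ Z^12, C_2 ≅ Z^8.

The boundary map ∂_1: C_1 → C_0 maps an edge to its endpoints' difference, ∂[p,q] = q − p. For instance
  ∂[2,5] = [5] − [2].
This gives a 6×12 integer matrix of rank 5; reducing to Smith normal form yields diagonal entries (1,1,1,1,1).

∂_2: C_2 → C_1 maps a triangle to the signed sum of its edges. For instance
  ∂[2,4,6] = [4,6] − [2,6] + [2,4],
  ∂[2,4,5] = [4,5] − [2,5] + [2,4].
The 12×8 boundary matrix has rank 7 and Smith normal form diag(1,1,1,1,1,1,1).

Now H_k = ker ∂_k / im ∂_{k+1}, so:

  H_0: rank C_0 − rank ∂_1 = 6 − 5 = 1, and the invariant factors of ∂_1 are all 1, so H_0 ≅ Z.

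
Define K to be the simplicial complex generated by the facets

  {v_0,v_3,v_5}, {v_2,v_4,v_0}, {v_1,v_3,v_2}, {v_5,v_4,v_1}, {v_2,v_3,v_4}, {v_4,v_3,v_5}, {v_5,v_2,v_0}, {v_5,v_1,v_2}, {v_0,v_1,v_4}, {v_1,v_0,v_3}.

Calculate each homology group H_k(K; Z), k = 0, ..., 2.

Order the vertices as v_0 < v_1 < v_2 < v_3 < v_4 < v_5. Listing each simplex with vertices in this order, K has dimension 2 with simplices:

  0-simplices (6): [v_0], [v_1], [v_2], [v_3], [v_4], [v_5]
  1-simplices (15): (15 of them)
  2-simplices (10): [v_0,v_1,v_3], [v_0,v_1,v_4], [v_0,v_2,v_4], [v_0,v_2,v_5], [v_0,v_3,v_5], [v_1,v_2,v_3], [v_1,v_2,v_5], [v_1,v_4,v_5], [v_2,v_3,v_4], [v_3,v_4,v_5]

giving chain groups C_0 ≅ Z^6, C_1 ≅ Z^15, C_2 ≅ Z^10.

∂_1: C_1 → C_0 is given by ∂[p,q] = [q] − [p]. For instance
  ∂[v_0,v_4] = [v_4] − [v_0].
The resulting 6×15 matrix has rank 5, and its Smith normal form has invariant factors (1,1,1,1,1).

∂_2: C_2 → C_1 sends each 2-simplex [p,q,r] to [q,r] − [p,r] + [p,q]. For instance
  ∂[v_1,v_2,v_3] = [v_2,v_3] − [v_1,v_3] + [v_1,v_2],
  ∂[v_0,v_1,v_3] = [v_1,v_3] − [v_0,v_3] + [v_0,v_1].
The 15×10 boundary matrix has rank 10 and Smith normal form diag(1,1,1,1,1,1,1,1,1,2).

From H_k ≅ ker(∂_k) / im(∂_{k+1}) we obtain:

  H_0: rank C_0 − rank ∂_1 = 6 − 5 = 1, and the invariant factors of ∂_1 are all 1, so H_0 = Z.
  H_1: rank ker ∂_1 − rank ∂_2 = (15 − 5) − 10 = 0, and ∂_2 has invariant factor 2 > 1, so H_1 = Z/2.
  H_2: rank ker ∂_2 − rank ∂_3 = (10 − 10) − 0 = 0, and there is no ∂_3, so H_2 = 0.

H_0 = Z,  H_1 = Z/2,  H_2 = 0.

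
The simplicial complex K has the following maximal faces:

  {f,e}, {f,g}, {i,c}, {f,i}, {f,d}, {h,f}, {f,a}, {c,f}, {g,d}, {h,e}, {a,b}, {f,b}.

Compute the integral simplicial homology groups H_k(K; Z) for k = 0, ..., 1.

K has 9 vertices, 12 edges.
rank ∂_0 = 0, rank ∂_1 = 8 ⇒ b_0 = 9 − 0 − 8 = 1; all invariant factors of ∂_1 are 1 so no torsion. So H_0 ≅ Z.
rank ∂_1 = 8, rank ∂_2 = 0 ⇒ b_1 = 12 − 8 − 0 = 4. So H_1 ≅ Z^4.

H_0 = Z,  H_1 = Z^4.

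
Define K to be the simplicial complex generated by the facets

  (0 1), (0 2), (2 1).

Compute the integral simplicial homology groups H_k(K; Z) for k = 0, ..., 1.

We work with the vertex ordering 0 < 1 < 2. The simplices of K, each written with vertices in increasing order, are:

  0-simplices (3): [0], [1], [2]
  1-simplices (3): [0,1], [0,2], [1,2]

giving chain groups C_0 ≅ Z^3, C_1 ≅ Z^3.

Boundary ∂_1: C_1 → C_0 sends each edge [p,q] (with p < q) to q − p.
This gives a 3×3 integer matrix of rank 2; reducing to Smith normal form yields diagonal entries (1,1).

From H_k ≅ ker(∂_k) / im(∂_{k+1}) we obtain:

  H_0: rank C_0 − rank ∂_1 = 3 − 2 = 1, and the invariant factors of ∂_1 are all 1, so H_0 = Z.
  H_1: rank ker ∂_1 − rank ∂_2 = (3 − 2) − 0 = 1, and there is no ∂_2, so H_1 = Z.

As a check, the Euler characteristic is 3 − 3 = 0, which agrees with 1 − 1 = 0.
(K is a triangulation of the circle S^1.)

H_0 = Z,  H_1 = Z.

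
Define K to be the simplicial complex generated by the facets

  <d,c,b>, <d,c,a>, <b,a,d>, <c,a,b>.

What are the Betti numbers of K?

Fix the vertex order a < b < c < d and write every simplex with vertices in increasing order. Then dim K = 2 and the simplices of K are:

  0-simplices (4): a, b, c, d
  1-simplices (6): ab, ac, ad, bc, bd, cd
  2-simplices (4): abc, abd, acd, bcd

giving chain groups C_0 ≅ Z^4, C_1 ≅ Z^6, C_2 ≅ Z^4.

The boundary map ∂_1: C_1 → C_0 maps an edge to its endpoints' difference, ∂[p,q] = q − p. For instance
  ∂bd = d − b.
The 4×6 boundary matrix has rank 3 and Smith normal form diag(1,1,1).

∂_2: C_2 → C_1 acts by ∂[p,q,r] = [q,r] − [p,r] + [p,q]. For instance
  ∂acd = cd − ad + ac,
  ∂abc = bc − ac + ab.
This gives a 6×4 integer matrix of rank 3; reducing to Smith normal form yields diagonal entries (1,1,1).

From H_k ≅ ker(∂_k) / im(∂_{k+1}) we obtain:

  H_0: rank C_0 − rank ∂_1 = 4 − 3 = 1, and the invariant factors of ∂_1 are all 1, so H_0 = Z.
  H_1: rank ker ∂_1 − rank ∂_2 = (6 − 3) − 3 = 0, and the invariant factors of ∂_2 are all 1, so H_1 = 0.
  H_2: rank ker ∂_2 − rank ∂_3 = (4 − 3) − 0 = 1, and there is no ∂_3, so H_2 = Z.

As a check, the Euler characteristic is 4 − 6 + 4 = 2, which agrees with 1 − 0 + 1 = 2.

Hence the Betti numbers are b_0 = 1, b_1 = 0, b_2 = 1.

b_0 = 1, b_1 = 0, b_2 = 1.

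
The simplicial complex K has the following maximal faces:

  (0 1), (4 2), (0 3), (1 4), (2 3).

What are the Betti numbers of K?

K has 5 vertices, 5 edges.
rank ∂_0 = 0, rank ∂_1 = 4 ⇒ b_0 = 5 − 0 − 4 = 1; all invariant factors of ∂_1 are 1 so no torsion. So H_0 = Z.
rank ∂_1 = 4, rank ∂_2 = 0 ⇒ b_1 = 5 − 4 − 0 = 1. So H_1 = Z.

b_0 = 1, b_1 = 1.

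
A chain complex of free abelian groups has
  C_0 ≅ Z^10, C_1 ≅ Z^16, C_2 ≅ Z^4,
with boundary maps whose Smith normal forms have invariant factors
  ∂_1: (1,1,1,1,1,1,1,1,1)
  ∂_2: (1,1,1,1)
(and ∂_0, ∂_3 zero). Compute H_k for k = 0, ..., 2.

H_0: b_0 = 10 − 0 − 9 = 1; torsion from ∂_1 factors > 1: none. So H_0 = Z.
H_1: b_1 = 16 − 9 − 4 = 3; torsion from ∂_2 factors > 1: none. So H_1 = Z^3.
H_2: b_2 = 4 − 4 − 0 = 0; torsion from ∂_3 factors > 1: none. So H_2 = 0.

H_0 = Z,  H_1 = Z^3,  H_2 = 0.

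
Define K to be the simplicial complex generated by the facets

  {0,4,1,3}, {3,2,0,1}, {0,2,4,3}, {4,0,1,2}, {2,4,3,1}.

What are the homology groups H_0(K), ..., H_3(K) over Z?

H_0 = Z,  H_1 = 0,  H_2 = 0,  H_3 = Z.

We work with the vertex ordering 0 < 1 < 2 < 3 < 4. The simplices of K, each written with vertices in increasing order, are:

  0-simplices (5): [0], [1], [2], [3], [4]
  1-simplices (10): [0,1], [0,2], [0,3], [0,4], [1,2], [1,3], [1,4], [2,3], [2,4], [3,4]
  2-simplices (10): [0,1,2], [0,1,3], [0,1,4], [0,2,3], [0,2,4], [0,3,4], [1,2,3], [1,2,4], [1,3,4], [2,3,4]
  3-simplices (5): [0,1,2,3], [0,1,2,4], [0,1,3,4], [0,2,3,4], [1,2,3,4]

Hence C_0 ≅ Z^5, C_1 ≅ Z^10, C_2 ≅ Z^10, C_3 ≅ Z^5.

The boundary map ∂_1: C_1 → C_0 sends each edge [p,q] (with p < q) to q − p. For instance
  ∂[1,4] = [4] − [1].
The resulting 5×10 matrix has rank 4, and its Smith normal form has invariant factors (1,1,1,1).

The boundary map ∂_2: C_2 → C_1 maps a triangle to the signed sum of its edges. For instance
  ∂[0,2,4] = [2,4] − [0,4] + [0,2],
  ∂[1,2,3] = [2,3] − [1,3] + [1,2].
The 10×10 boundary matrix has rank 6 and Smith normal form diag(1,1,1,1,1,1).

Boundary ∂_3: C_3 → C_2 sends each 3-simplex σ to the alternating sum Σ_i (−1)^i (σ with its i-th vertex removed). For instance
  ∂[0,1,2,4] = [1,2,4] − [0,2,4] + [0,1,4] − [0,1,2],
  ∂[0,1,3,4] = [1,3,4] − [0,3,4] + [0,1,4] − [0,1,3].
This gives a 10×5 integer matrix of rank 4; reducing to Smith normal form yields diagonal entries (1,1,1,1).

Reading off H_k = ker ∂_k / im ∂_{k+1}:

  H_0: rank C_0 − rank ∂_1 = 5 − 4 = 1, and the invariant factors of ∂_1 are all 1, so H_0 ≅ Z.
  H_1: rank ker ∂_1 − rank ∂_2 = (10 − 4) − 6 = 0, and the invariant factors of ∂_2 are all 1, so H_1 ≅ 0.
  H_2: rank ker ∂_2 − rank ∂_3 = (10 − 6) − 4 = 0, and the invariant factors of ∂_3 are all 1, so H_2 ≅ 0.
  H_3: rank ker ∂_3 − rank ∂_4 = (5 − 4) − 0 = 1, and there is no ∂_4, so H_3 ≅ Z.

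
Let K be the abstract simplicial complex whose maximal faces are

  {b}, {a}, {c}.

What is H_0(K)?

H_0 ≅ Z^3.

K has 3 vertices.
rank ∂_0 = 0, rank ∂_1 = 0 ⇒ b_0 = 3 − 0 − 0 = 3. So H_0 ≅ Z^3.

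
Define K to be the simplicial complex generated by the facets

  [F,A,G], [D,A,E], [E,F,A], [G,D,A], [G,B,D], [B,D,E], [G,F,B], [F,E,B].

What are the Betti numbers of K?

b_0 = 1, b_1 = 0, b_2 = 1.

K has 6 vertices, 12 edges, 8 triangles.
rank ∂_0 = 0, rank ∂_1 = 5 ⇒ b_0 = 6 − 0 − 5 = 1; all invariant factors of ∂_1 are 1 so no torsion. So H_0 ≅ Z.
rank ∂_1 = 5, rank ∂_2 = 7 ⇒ b_1 = 12 − 5 − 7 = 0; all invariant factors of ∂_2 are 1 so no torsion. So H_1 ≅ 0.
rank ∂_2 = 7, rank ∂_3 = 0 ⇒ b_2 = 8 − 7 − 0 = 1. So H_2 ≅ Z.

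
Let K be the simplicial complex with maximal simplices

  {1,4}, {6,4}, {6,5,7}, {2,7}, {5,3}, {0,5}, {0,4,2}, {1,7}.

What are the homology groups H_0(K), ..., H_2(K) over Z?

H_0 ≅ Z,  H_1 ≅ Z^3,  H_2 = 0.

Fix the vertex order 0 < 1 < 2 < 3 < 4 < 5 < 6 < 7 and write every simplex with vertices in increasing order. Then dim K = 2 and the simplices of K are:

  0-simplices (8): [0], [1], [2], [3], [4], [5], [6], [7]
  1-simplices (12): [0,2], [0,4], [0,5], [1,4], [1,7], [2,4], [2,7], [3,5], [4,6], [5,6], [5,7], [6,7]
  2-simplices (2): [0,2,4], [5,6,7]

so the chain groups are C_0 ≅ Z^8, C_1 ≅ Z^12, C_2 ≅ Z^2.

The boundary map ∂_1: C_1 → C_0 sends each edge [p,q] (with p < q) to q − p. For instance
  ∂[0,5] = [5] − [0].
The 8×12 boundary matrix has rank 7 and Smith normal form diag(1,1,1,1,1,1,1).

Boundary ∂_2: C_2 → C_1 sends each 2-simplex [p,q,r] to [q,r] − [p,r] + [p,q]. For instance
  ∂[0,2,4] = [2,4] − [0,4] + [0,2],
  ∂[5,6,7] = [6,7] − [5,7] + [5,6].
The 12×2 boundary matrix has rank 2 and Smith normal form diag(1,1).

Reading off H_k = ker ∂_k / im ∂_{k+1}:

  H_0: rank C_0 − rank ∂_1 = 8 − 7 = 1, and the invariant factors of ∂_1 are all 1, so H_0 ≅ Z.
  H_1: rank ker ∂_1 − rank ∂_2 = (12 − 7) − 2 = 3, and the invariant factors of ∂_2 are all 1, so H_1 ≅ Z^3.
  H_2: rank ker ∂_2 − rank ∂_3 = (2 − 2) − 0 = 0, and there is no ∂_3, so H_2 ≅ 0.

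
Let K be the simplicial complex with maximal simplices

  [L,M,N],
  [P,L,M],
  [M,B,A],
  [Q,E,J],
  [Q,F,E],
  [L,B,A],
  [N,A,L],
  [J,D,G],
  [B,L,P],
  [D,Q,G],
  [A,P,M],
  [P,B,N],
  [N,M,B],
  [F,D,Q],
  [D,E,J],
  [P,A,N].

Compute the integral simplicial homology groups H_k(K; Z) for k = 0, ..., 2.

H_0 = Z^2,  H_1 = Z ⊕ Z/2,  H_2 = 0.

K has 12 vertices, 27 edges, 16 triangles.
rank ∂_0 = 0, rank ∂_1 = 10 ⇒ b_0 = 12 − 0 − 10 = 2; all invariant factors of ∂_1 are 1 so no torsion. So H_0 ≅ Z^2.
rank ∂_1 = 10, rank ∂_2 = 16 ⇒ b_1 = 27 − 10 − 16 = 1; ∂_2 has invariant factor(s) [2] giving torsion. So H_1 ≅ Z ⊕ Z/2.
rank ∂_2 = 16, rank ∂_3 = 0 ⇒ b_2 = 16 − 16 − 0 = 0. So H_2 ≅ 0.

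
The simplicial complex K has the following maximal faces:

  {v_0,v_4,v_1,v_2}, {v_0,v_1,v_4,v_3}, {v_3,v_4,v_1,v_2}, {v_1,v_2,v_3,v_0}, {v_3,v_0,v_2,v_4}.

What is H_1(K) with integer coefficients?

H_1 ≅ 0.

Take the total order v_0 < v_1 < v_2 < v_3 < v_4 on the vertex set. Then K (dimension 3) consists of the simplices:

  0-simplices (5): [v_0], [v_1], [v_2], [v_3], [v_4]
  1-simplices (10): [v_0,v_1], [v_0,v_2], [v_0,v_3], [v_0,v_4], [v_1,v_2], [v_1,v_3], [v_1,v_4], [v_2,v_3], [v_2,v_4], [v_3,v_4]
  2-simplices (10): [v_0,v_1,v_2], [v_0,v_1,v_3], [v_0,v_1,v_4], [v_0,v_2,v_3], [v_0,v_2,v_4], [v_0,v_3,v_4], [v_1,v_2,v_3], [v_1,v_2,v_4], [v_1,v_3,v_4], [v_2,v_3,v_4]
  3-simplices (5): [v_0,v_1,v_2,v_3], [v_0,v_1,v_2,v_4], [v_0,v_1,v_3,v_4], [v_0,v_2,v_3,v_4], [v_1,v_2,v_3,v_4]

Hence C_0 ≅ Z^5, C_1 ≅ Z^10, C_2 ≅ Z^10, C_3 ≅ Z^5.

∂_1: C_1 → C_0 is given by ∂[p,q] = [q] − [p].
The resulting 5×10 matrix has rank 4, and its Smith normal form has invariant factors (1,1,1,1).

The boundary map ∂_2: C_2 → C_1 maps a triangle to the signed sum of its edges. For instance
  ∂[v_0,v_1,v_2] = [v_1,v_2] − [v_0,v_2] + [v_0,v_1],
  ∂[v_0,v_3,v_4] = [v_3,v_4] − [v_0,v_4] + [v_0,v_3].
The 10×10 boundary matrix has rank 6 and Smith normal form diag(1,1,1,1,1,1).

∂_3: C_3 → C_2 sends each 3-simplex σ to the alternating sum Σ_i (−1)^i (σ with its i-th vertex removed). For instance
  ∂[v_0,v_1,v_2,v_4] = [v_1,v_2,v_4] − [v_0,v_2,v_4] + [v_0,v_1,v_4] − [v_0,v_1,v_2],
  ∂[v_0,v_1,v_3,v_4] = [v_1,v_3,v_4] − [v_0,v_3,v_4] + [v_0,v_1,v_4] − [v_0,v_1,v_3].
This gives a 10×5 integer matrix of rank 4; reducing to Smith normal form yields diagonal entries (1,1,1,1).

Now H_k = ker ∂_k / im ∂_{k+1}, so:

  H_1: rank ker ∂_1 − rank ∂_2 = (10 − 4) − 6 = 0, and the invariant factors of ∂_2 are all 1, so H_1 ≅ 0.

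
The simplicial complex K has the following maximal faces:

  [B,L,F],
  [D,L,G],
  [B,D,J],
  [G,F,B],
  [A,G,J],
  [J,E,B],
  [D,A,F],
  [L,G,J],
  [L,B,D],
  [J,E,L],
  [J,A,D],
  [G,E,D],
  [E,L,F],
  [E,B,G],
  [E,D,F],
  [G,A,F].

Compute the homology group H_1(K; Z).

H_1 = Z^2.

Order the vertices as A < B < D < E < F < G < J < L. Listing each simplex with vertices in this order, K has dimension 2 with simplices:

  0-simplices (8): A, B, D, E, F, G, J, L
  1-simplices (24): AD, AF, AG, AJ, BD, BE, BF, BG, BJ, BL, DE, DF, DG, DJ, DL, EF, EG, EJ, EL, FG, FL, GJ, GL, JL
  2-simplices (16): ADF, ADJ, AFG, AGJ, BDJ, BDL, BEG, BEJ, BFG, BFL, DEF, DEG, DGL, EFL, EJL, GJL

Hence C_0 ≅ Z^8, C_1 ≅ Z^24, C_2 ≅ Z^16.

Boundary ∂_1: C_1 → C_0 sends each edge [p,q] (with p < q) to q − p.
The 8×24 boundary matrix has rank 7 and Smith normal form diag(1,1,1,1,1,1,1).

Boundary ∂_2: C_2 → C_1 sends each 2-simplex [p,q,r] to [q,r] − [p,r] + [p,q]. For instance
  ∂DEF = EF − DF + DE,
  ∂BDJ = DJ − BJ + BD.
The 24×16 boundary matrix has rank 15 and Smith normal form diag(1,1,1,1,1,1,1,1,1,1,1,1,1,1,1).

Computing H_k = (kernel of ∂_k) / (image of ∂_{k+1}):

  H_1: rank ker ∂_1 − rank ∂_2 = (24 − 7) − 15 = 2, and the invariant factors of ∂_2 are all 1, so H_1 = Z^2.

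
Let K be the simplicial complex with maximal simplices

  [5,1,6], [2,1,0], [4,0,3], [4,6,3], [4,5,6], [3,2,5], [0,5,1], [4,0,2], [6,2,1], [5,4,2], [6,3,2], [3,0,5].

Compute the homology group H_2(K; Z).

H_2 = 0.

We work with the vertex ordering 0 < 1 < 2 < 3 < 4 < 5 < 6. The simplices of K, each written with vertices in increasing order, are:

  0-simplices (7): [0], [1], [2], [3], [4], [5], [6]
  1-simplices (18): [0,1], [0,2], [0,3], [0,4], [0,5], [1,2], [1,5], [1,6], [2,3], [2,4], [2,5], [2,6], [3,4], [3,5], [3,6], [4,5], [4,6], [5,6]
  2-simplices (12): [0,1,2], [0,1,5], [0,2,4], [0,3,4], [0,3,5], [1,2,6], [1,5,6], [2,3,5], [2,3,6], [2,4,5], [3,4,6], [4,5,6]

so the chain groups are C_0 ≅ Z^7, C_1 ≅ Z^18, C_2 ≅ Z^12.

The boundary map ∂_1: C_1 → C_0 maps an edge to its endpoints' difference, ∂[p,q] = q − p.
The 7×18 boundary matrix has rank 6 and Smith normal form diag(1,1,1,1,1,1).

Boundary ∂_2: C_2 → C_1 sends each 2-simplex [p,q,r] to [q,r] − [p,r] + [p,q]. For instance
  ∂[2,4,5] = [4,5] − [2,5] + [2,4],
  ∂[0,2,4] = [2,4] − [0,4] + [0,2].
The 18×12 boundary matrix has rank 12 and Smith normal form diag(1,1,1,1,1,1,1,1,1,1,1,2).

Computing H_k = (kernel of ∂_k) / (image of ∂_{k+1}):

  H_2: rank ker ∂_2 − rank ∂_3 = (12 − 12) − 0 = 0, and there is no ∂_3, so H_2 = 0.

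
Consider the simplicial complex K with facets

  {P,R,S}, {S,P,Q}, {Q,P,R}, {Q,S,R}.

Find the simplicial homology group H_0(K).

H_0 ≅ Z.

Fix the vertex order P < Q < R < S and write every simplex with vertices in increasing order. Then dim K = 2 and the simplices of K are:

  0-simplices (4): P, Q, R, S
  1-simplices (6): PQ, PR, PS, QR, QS, RS
  2-simplices (4): PQR, PQS, PRS, QRS

so the chain groups are C_0 ≅ Z^4, C_1 ≅ Z^6, C_2 ≅ Z^4.

Boundary ∂_1: C_1 → C_0 sends each edge [p,q] (with p < q) to q − p. For instance
  ∂PR = R − P.
This gives a 4×6 integer matrix of rank 3; reducing to Smith normal form yields diagonal entries (1,1,1).

Boundary ∂_2: C_2 → C_1 sends each 2-simplex [p,q,r] to [q,r] − [p,r] + [p,q]. For instance
  ∂QRS = RS − QS + QR,
  ∂PRS = RS − PS + PR.
The resulting 6×4 matrix has rank 3, and its Smith normal form has invariant factors (1,1,1).

From H_k ≅ ker(∂_k) / im(∂_{k+1}) we obtain:

  H_0: rank C_0 − rank ∂_1 = 4 − 3 = 1, and the invariant factors of ∂_1 are all 1, so H_0 ≅ Z.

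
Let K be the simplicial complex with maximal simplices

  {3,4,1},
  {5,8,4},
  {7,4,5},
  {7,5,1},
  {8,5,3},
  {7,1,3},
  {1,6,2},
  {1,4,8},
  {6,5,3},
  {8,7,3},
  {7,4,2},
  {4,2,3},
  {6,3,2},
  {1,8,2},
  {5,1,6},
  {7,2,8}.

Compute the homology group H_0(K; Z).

We work with the vertex ordering 1 < 2 < 3 < 4 < 5 < 6 < 7 < 8. The simplices of K, each written with vertices in increasing order, are:

  0-simplices (8): [1], [2], [3], [4], [5], [6], [7], [8]
  1-simplices (24): (24 of them)
  2-simplices (16): [1,2,6], [1,2,8], [1,3,4], [1,3,7], [1,4,8], [1,5,6], [1,5,7], [2,3,4], [2,3,6], [2,4,7], [2,7,8], [3,5,6], [3,5,8], [3,7,8], [4,5,7], [4,5,8]

Hence C_0 ≅ Z^8, C_1 ≅ Z^24, C_2 ≅ Z^16.

∂_1: C_1 → C_0 sends each edge [p,q] (with p < q) to q − p.
This gives a 8×24 integer matrix of rank 7; reducing to Smith normal form yields diagonal entries (1,1,1,1,1,1,1).

The boundary map ∂_2: C_2 → C_1 acts by ∂[p,q,r] = [q,r] − [p,r] + [p,q]. For instance
  ∂[4,5,8] = [5,8] − [4,8] + [4,5],
  ∂[2,4,7] = [4,7] − [2,7] + [2,4].
As a 24×16 matrix over Z this has rank 15, with invariant factors (1,1,1,1,1,1,1,1,1,1,1,1,1,1,1).

Now H_k = ker ∂_k / im ∂_{k+1}, so:

  H_0: rank C_0 − rank ∂_1 = 8 − 7 = 1, and the invariant factors of ∂_1 are all 1, so H_0 = Z.

(K is a triangulation of the torus T^2.)

H_0 ≅ Z.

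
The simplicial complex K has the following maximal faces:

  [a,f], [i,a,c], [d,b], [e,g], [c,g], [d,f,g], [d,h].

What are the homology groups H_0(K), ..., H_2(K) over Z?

Fix the vertex order a < b < c < d < e < f < g < h < i and write every simplex with vertices in increasing order. Then dim K = 2 and the simplices of K are:

  0-simplices (9): a, b, c, d, e, f, g, h, i
  1-simplices (11): ac, af, ai, bd, cg, ci, df, dg, dh, eg, fg
  2-simplices (2): aci, dfg

giving chain groups C_0 ≅ Z^9, C_1 ≅ Z^11, C_2 ≅ Z^2.

The boundary map ∂_1: C_1 → C_0 maps an edge to its endpoints' difference, ∂[p,q] = q − p.
The resulting 9×11 matrix has rank 8, and its Smith normal form has invariant factors (1,1,1,1,1,1,1,1).

The boundary map ∂_2: C_2 → C_1 sends each 2-simplex [p,q,r] to [q,r] − [p,r] + [p,q]. For instance
  ∂aci = ci − ai + ac,
  ∂dfg = fg − dg + df.
The resulting 11×2 matrix has rank 2, and its Smith normal form has invariant factors (1,1).

Reading off H_k = ker ∂_k / im ∂_{k+1}:

  H_0: rank C_0 − rank ∂_1 = 9 − 8 = 1, and the invariant factors of ∂_1 are all 1, so H_0 ≅ Z.
  H_1: rank ker ∂_1 − rank ∂_2 = (11 − 8) − 2 = 1, and the invariant factors of ∂_2 are all 1, so H_1 ≅ Z.
  H_2: rank ker ∂_2 − rank ∂_3 = (2 − 2) − 0 = 0, and there is no ∂_3, so H_2 ≅ 0.

H_0 = Z,  H_1 = Z,  H_2 = 0.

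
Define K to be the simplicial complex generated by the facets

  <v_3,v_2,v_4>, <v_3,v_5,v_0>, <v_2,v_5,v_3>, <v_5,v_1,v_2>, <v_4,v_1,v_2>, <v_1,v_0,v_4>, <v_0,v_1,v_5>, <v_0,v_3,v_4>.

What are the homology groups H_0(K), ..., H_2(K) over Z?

Take the total order v_0 < v_1 < v_2 < v_3 < v_4 < v_5 on the vertex set. Then K (dimension 2) consists of the simplices:

  0-simplices (6): [v_0], [v_1], [v_2], [v_3], [v_4], [v_5]
  1-simplices (12): [v_0,v_1], [v_0,v_3], [v_0,v_4], [v_0,v_5], [v_1,v_2], [v_1,v_4], [v_1,v_5], [v_2,v_3], [v_2,v_4], [v_2,v_5], [v_3,v_4], [v_3,v_5]
  2-simplices (8): [v_0,v_1,v_4], [v_0,v_1,v_5], [v_0,v_3,v_4], [v_0,v_3,v_5], [v_1,v_2,v_4], [v_1,v_2,v_5], [v_2,v_3,v_4], [v_2,v_3,v_5]

giving chain groups C_0 ≅ Z^6, C_1 ≅ Z^12, C_2 ≅ Z^8.

The boundary map ∂_1: C_1 → C_0 maps an edge to its endpoints' difference, ∂[p,q] = q − p. For instance
  ∂[v_1,v_5] = [v_5] − [v_1].
The resulting 6×12 matrix has rank 5, and its Smith normal form has invariant factors (1,1,1,1,1).

Boundary ∂_2: C_2 → C_1 acts by ∂[p,q,r] = [q,r] − [p,r] + [p,q]. For instance
  ∂[v_1,v_2,v_5] = [v_2,v_5] − [v_1,v_5] + [v_1,v_2],
  ∂[v_1,v_2,v_4] = [v_2,v_4] − [v_1,v_4] + [v_1,v_2].
As a 12×8 matrix over Z this has rank 7, with invariant factors (1,1,1,1,1,1,1).

From H_k ≅ ker(∂_k) / im(∂_{k+1}) we obtain:

  H_0: rank C_0 − rank ∂_1 = 6 − 5 = 1, and the invariant factors of ∂_1 are all 1, so H_0 ≅ Z.
  H_1: rank ker ∂_1 − rank ∂_2 = (12 − 5) − 7 = 0, and the invariant factors of ∂_2 are all 1, so H_1 ≅ 0.
  H_2: rank ker ∂_2 − rank ∂_3 = (8 − 7) − 0 = 1, and there is no ∂_3, so H_2 ≅ Z.

H_0 = Z,  H_1 = 0,  H_2 = Z.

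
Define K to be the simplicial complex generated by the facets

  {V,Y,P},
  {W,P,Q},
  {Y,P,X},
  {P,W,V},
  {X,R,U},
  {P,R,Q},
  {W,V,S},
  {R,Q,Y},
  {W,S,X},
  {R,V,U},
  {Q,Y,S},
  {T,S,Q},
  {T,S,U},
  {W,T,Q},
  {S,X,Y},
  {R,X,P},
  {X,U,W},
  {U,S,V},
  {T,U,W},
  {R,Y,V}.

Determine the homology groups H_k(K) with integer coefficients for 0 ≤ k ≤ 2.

H_0 = Z,  H_1 = Z ⊕ Z_2,  H_2 = 0.

Take the total order P < Q < R < S < T < U < V < W < X < Y on the vertex set. Then K (dimension 2) consists of the simplices:

  0-simplices (10): P, Q, R, S, T, U, V, W, X, Y
  1-simplices (30): PQ, PR, PV, PW, PX, PY, QR, QS, QT, QW, QY, RU, RV, RX, RY, ST, SU, SV, SW, SX, SY, TU, TW, UV, UW, UX, VW, VY, WX, XY
  2-simplices (20): PQR, PQW, PRX, PVW, PVY, PXY, QRY, QST, QSY, QTW, RUV, RUX, RVY, STU, SUV, SVW, SWX, SXY, TUW, UWX

so the chain groups are C_0 ≅ Z^10, C_1 ≅ Z^30, C_2 ≅ Z^20.

Boundary ∂_1: C_1 → C_0 maps an edge to its endpoints' difference, ∂[p,q] = q − p.
The resulting 10×30 matrix has rank 9, and its Smith normal form has invariant factors (1,1,1,1,1,1,1,1,1).

The boundary map ∂_2: C_2 → C_1 maps a triangle to the signed sum of its edges. For instance
  ∂PXY = XY − PY + PX,
  ∂SWX = WX − SX + SW.
This gives a 30×20 integer matrix of rank 20; reducing to Smith normal form yields diagonal entries (1,1,1,1,1,1,1,1,1,1,1,1,1,1,1,1,1,1,1,2).

Computing H_k = (kernel of ∂_k) / (image of ∂_{k+1}):

  H_0: rank C_0 − rank ∂_1 = 10 − 9 = 1, and the invariant factors of ∂_1 are all 1, so H_0 = Z.
  H_1: rank ker ∂_1 − rank ∂_2 = (30 − 9) − 20 = 1, and ∂_2 has invariant factor 2 > 1, so H_1 = Z ⊕ Z_2.
  H_2: rank ker ∂_2 − rank ∂_3 = (20 − 20) − 0 = 0, and there is no ∂_3, so H_2 = 0.

As a check, the Euler characteristic is 10 − 30 + 20 = 0, which agrees with 1 − 1 + 0 = 0.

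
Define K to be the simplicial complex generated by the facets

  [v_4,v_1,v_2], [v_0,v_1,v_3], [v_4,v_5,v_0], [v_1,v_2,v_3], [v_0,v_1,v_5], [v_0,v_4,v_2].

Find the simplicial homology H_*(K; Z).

H_0 ≅ Z,  H_1 ≅ Z,  H_2 = 0.

K has 6 vertices, 12 edges, 6 triangles.
rank ∂_0 = 0, rank ∂_1 = 5 ⇒ b_0 = 6 − 0 − 5 = 1; all invariant factors of ∂_1 are 1 so no torsion. So H_0 = Z.
rank ∂_1 = 5, rank ∂_2 = 6 ⇒ b_1 = 12 − 5 − 6 = 1; all invariant factors of ∂_2 are 1 so no torsion. So H_1 = Z.
rank ∂_2 = 6, rank ∂_3 = 0 ⇒ b_2 = 6 − 6 − 0 = 0. So H_2 = 0.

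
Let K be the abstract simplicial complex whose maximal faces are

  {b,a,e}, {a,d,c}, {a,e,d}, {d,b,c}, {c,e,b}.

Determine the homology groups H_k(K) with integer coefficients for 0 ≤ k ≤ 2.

Fix the vertex order a < b < c < d < e and write every simplex with vertices in increasing order. Then dim K = 2 and the simplices of K are:

  0-simplices (5): a, b, c, d, e
  1-simplices (10): ab, ac, ad, ae, bc, bd, be, cd, ce, de
  2-simplices (5): abe, acd, ade, bcd, bce

giving chain groups C_0 ≅ Z^5, C_1 ≅ Z^10, C_2 ≅ Z^5.

The boundary map ∂_1: C_1 → C_0 sends each edge [p,q] (with p < q) to q − p. For instance
  ∂de = e − d.
The 5×10 boundary matrix has rank 4 and Smith normal form diag(1,1,1,1).

∂_2: C_2 → C_1 maps a triangle to the signed sum of its edges. For instance
  ∂ade = de − ae + ad,
  ∂bce = ce − be + bc.
The resulting 10×5 matrix has rank 5, and its Smith normal form has invariant factors (1,1,1,1,1).

Computing H_k = (kernel of ∂_k) / (image of ∂_{k+1}):

  H_0: rank C_0 − rank ∂_1 = 5 − 4 = 1, and the invariant factors of ∂_1 are all 1, so H_0 ≅ Z.
  H_1: rank ker ∂_1 − rank ∂_2 = (10 − 4) − 5 = 1, and the invariant factors of ∂_2 are all 1, so H_1 ≅ Z.
  H_2: rank ker ∂_2 − rank ∂_3 = (5 − 5) − 0 = 0, and there is no ∂_3, so H_2 ≅ 0.

As a check, the Euler characteristic is 5 − 10 + 5 = 0, which agrees with 1 − 1 + 0 = 0.
(K is a triangulation of the Möbius band.)

H_0 = Z,  H_1 = Z,  H_2 = 0.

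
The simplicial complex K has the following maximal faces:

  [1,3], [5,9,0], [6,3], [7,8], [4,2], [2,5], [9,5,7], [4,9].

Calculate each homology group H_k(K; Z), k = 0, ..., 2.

H_0 = Z^2,  H_1 = Z,  H_2 = 0.

Take the total order 0 < 1 < 2 < 3 < 4 < 5 < 6 < 7 < 8 < 9 on the vertex set. Then K (dimension 2) consists of the simplices:

  0-simplices (10): [0], [1], [2], [3], [4], [5], [6], [7], [8], [9]
  1-simplices (11): [0,5], [0,9], [1,3], [2,4], [2,5], [3,6], [4,9], [5,7], [5,9], [7,8], [7,9]
  2-simplices (2): [0,5,9], [5,7,9]

Hence C_0 ≅ Z^10, C_1 ≅ Z^11, C_2 ≅ Z^2.

The boundary map ∂_1: C_1 → C_0 maps an edge to its endpoints' difference, ∂[p,q] = q − p.
This gives a 10×11 integer matrix of rank 8; reducing to Smith normal form yields diagonal entries (1,1,1,1,1,1,1,1).

Boundary ∂_2: C_2 → C_1 sends each 2-simplex [p,q,r] to [q,r] − [p,r] + [p,q]. For instance
  ∂[5,7,9] = [7,9] − [5,9] + [5,7],
  ∂[0,5,9] = [5,9] − [0,9] + [0,5].
The resulting 11×2 matrix has rank 2, and its Smith normal form has invariant factors (1,1).

Reading off H_k = ker ∂_k / im ∂_{k+1}:

  H_0: rank C_0 − rank ∂_1 = 10 − 8 = 2, and the invariant factors of ∂_1 are all 1, so H_0 = Z^2.
  H_1: rank ker ∂_1 − rank ∂_2 = (11 − 8) − 2 = 1, and the invariant factors of ∂_2 are all 1, so H_1 = Z.
  H_2: rank ker ∂_2 − rank ∂_3 = (2 − 2) − 0 = 0, and there is no ∂_3, so H_2 = 0.

As a check, the Euler characteristic is 10 − 11 + 2 = 1, which agrees with 2 − 1 + 0 = 1.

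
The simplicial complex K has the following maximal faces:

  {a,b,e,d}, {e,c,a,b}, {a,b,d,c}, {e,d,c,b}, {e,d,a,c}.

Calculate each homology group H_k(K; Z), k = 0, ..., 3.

Fix the vertex order a < b < c < d < e and write every simplex with vertices in increasing order. Then dim K = 3 and the simplices of K are:

  0-simplices (5): a, b, c, d, e
  1-simplices (10): ab, ac, ad, ae, bc, bd, be, cd, ce, de
  2-simplices (10): abc, abd, abe, acd, ace, ade, bcd, bce, bde, cde
  3-simplices (5): abcd, abce, abde, acde, bcde

so the chain groups are C_0 ≅ Z^5, C_1 ≅ Z^10, C_2 ≅ Z^10, C_3 ≅ Z^5.

Boundary ∂_1: C_1 → C_0 sends each edge [p,q] (with p < q) to q − p.
This gives a 5×10 integer matrix of rank 4; reducing to Smith normal form yields diagonal entries (1,1,1,1).

The boundary map ∂_2: C_2 → C_1 sends each 2-simplex [p,q,r] to [q,r] − [p,r] + [p,q]. For instance
  ∂abe = be − ae + ab,
  ∂abc = bc − ac + ab.
This gives a 10×10 integer matrix of rank 6; reducing to Smith normal form yields diagonal entries (1,1,1,1,1,1).

Boundary ∂_3: C_3 → C_2 sends each 3-simplex σ to the alternating sum Σ_i (−1)^i (σ with its i-th vertex removed). For instance
  ∂abde = bde − ade + abe − abd,
  ∂bcde = cde − bde + bce − bcd.
As a 10×5 matrix over Z this has rank 4, with invariant factors (1,1,1,1).

Computing H_k = (kernel of ∂_k) / (image of ∂_{k+1}):

  H_0: rank C_0 − rank ∂_1 = 5 − 4 = 1, and the invariant factors of ∂_1 are all 1, so H_0 ≅ Z.
  H_1: rank ker ∂_1 − rank ∂_2 = (10 − 4) − 6 = 0, and the invariant factors of ∂_2 are all 1, so H_1 ≅ 0.
  H_2: rank ker ∂_2 − rank ∂_3 = (10 − 6) − 4 = 0, and the invariant factors of ∂_3 are all 1, so H_2 ≅ 0.
  H_3: rank ker ∂_3 − rank ∂_4 = (5 − 4) − 0 = 1, and there is no ∂_4, so H_3 ≅ Z.

As a check, the Euler characteristic is 5 − 10 + 10 − 5 = 0, which agrees with 1 − 0 + 0 − 1 = 0.
(K is a triangulation of the 3-sphere S^3.)

H_0 ≅ Z,  H_1 = 0,  H_2 = 0,  H_3 ≅ Z.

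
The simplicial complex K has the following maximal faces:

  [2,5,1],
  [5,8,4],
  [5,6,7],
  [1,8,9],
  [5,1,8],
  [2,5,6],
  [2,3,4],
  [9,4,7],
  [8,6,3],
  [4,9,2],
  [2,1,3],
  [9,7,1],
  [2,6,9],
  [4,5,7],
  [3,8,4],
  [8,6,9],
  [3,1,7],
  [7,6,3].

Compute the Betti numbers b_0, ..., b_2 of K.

We work with the vertex ordering 1 < 2 < 3 < 4 < 5 < 6 < 7 < 8 < 9. The simplices of K, each written with vertices in increasing order, are:

  0-simplices (9): [1], [2], [3], [4], [5], [6], [7], [8], [9]
  1-simplices (27): (27 of them)
  2-simplices (18): [1,2,3], [1,2,5], [1,3,7], [1,5,8], [1,7,9], [1,8,9], [2,3,4], [2,4,9], [2,5,6], [2,6,9], [3,4,8], [3,6,7], [3,6,8], [4,5,7], [4,5,8], [4,7,9], [5,6,7], [6,8,9]

Hence C_0 ≅ Z^9, C_1 ≅ Z^27, C_2 ≅ Z^18.

The boundary map ∂_1: C_1 → C_0 maps an edge to its endpoints' difference, ∂[p,q] = q − p. For instance
  ∂[5,6] = [6] − [5].
As a 9×27 matrix over Z this has rank 8, with invariant factors (1,1,1,1,1,1,1,1).

The boundary map ∂_2: C_2 → C_1 acts by ∂[p,q,r] = [q,r] − [p,r] + [p,q]. For instance
  ∂[2,3,4] = [3,4] − [2,4] + [2,3],
  ∂[3,6,7] = [6,7] − [3,7] + [3,6].
As a 27×18 matrix over Z this has rank 17, with invariant factors (1,1,1,1,1,1,1,1,1,1,1,1,1,1,1,1,1).

Computing H_k = (kernel of ∂_k) / (image of ∂_{k+1}):

  H_0: rank C_0 − rank ∂_1 = 9 − 8 = 1, and the invariant factors of ∂_1 are all 1, so H_0 ≅ Z.
  H_1: rank ker ∂_1 − rank ∂_2 = (27 − 8) − 17 = 2, and the invariant factors of ∂_2 are all 1, so H_1 ≅ Z^2.
  H_2: rank ker ∂_2 − rank ∂_3 = (18 − 17) − 0 = 1, and there is no ∂_3, so H_2 ≅ Z.

Hence the Betti numbers are b_0 = 1, b_1 = 2, b_2 = 1.

b_0 = 1, b_1 = 2, b_2 = 1.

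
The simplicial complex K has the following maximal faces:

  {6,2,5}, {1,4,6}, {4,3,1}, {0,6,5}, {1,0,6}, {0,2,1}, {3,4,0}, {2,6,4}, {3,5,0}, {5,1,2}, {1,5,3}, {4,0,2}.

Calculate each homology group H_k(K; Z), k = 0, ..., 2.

Order the vertices as 0 < 1 < 2 < 3 < 4 < 5 < 6. Listing each simplex with vertices in this order, K has dimension 2 with simplices:

  0-simplices (7): [0], [1], [2], [3], [4], [5], [6]
  1-simplices (18): [0,1], [0,2], [0,3], [0,4], [0,5], [0,6], [1,2], [1,3], [1,4], [1,5], [1,6], [2,4], [2,5], [2,6], [3,4], [3,5], [4,6], [5,6]
  2-simplices (12): [0,1,2], [0,1,6], [0,2,4], [0,3,4], [0,3,5], [0,5,6], [1,2,5], [1,3,4], [1,3,5], [1,4,6], [2,4,6], [2,5,6]

giving chain groups C_0 ≅ Z^7, C_1 ≅ Z^18, C_2 ≅ Z^12.

The boundary map ∂_1: C_1 → C_0 sends each edge [p,q] (with p < q) to q − p. For instance
  ∂[2,5] = [5] − [2].
The resulting 7×18 matrix has rank 6, and its Smith normal form has invariant factors (1,1,1,1,1,1).

The boundary map ∂_2: C_2 → C_1 maps a triangle to the signed sum of its edges. For instance
  ∂[1,3,4] = [3,4] − [1,4] + [1,3],
  ∂[2,5,6] = [5,6] − [2,6] + [2,5].
The resulting 18×12 matrix has rank 12, and its Smith normal form has invariant factors (1,1,1,1,1,1,1,1,1,1,1,2).

Reading off H_k = ker ∂_k / im ∂_{k+1}:

  H_0: rank C_0 − rank ∂_1 = 7 − 6 = 1, and the invariant factors of ∂_1 are all 1, so H_0 ≅ Z.
  H_1: rank ker ∂_1 − rank ∂_2 = (18 − 6) − 12 = 0, and ∂_2 has invariant factor 2 > 1, so H_1 ≅ Z/2.
  H_2: rank ker ∂_2 − rank ∂_3 = (12 − 12) − 0 = 0, and there is no ∂_3, so H_2 ≅ 0.

(K is a triangulation of the real projective plane RP^2.)

H_0 ≅ Z,  H_1 ≅ Z/2,  H_2 = 0.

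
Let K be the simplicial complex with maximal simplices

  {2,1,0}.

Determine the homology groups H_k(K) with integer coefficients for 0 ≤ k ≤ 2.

Take the total order 0 < 1 < 2 on the vertex set. Then K (dimension 2) consists of the simplices:

  0-simplices (3): [0], [1], [2]
  1-simplices (3): [0,1], [0,2], [1,2]
  2-simplices (1): [0,1,2]

so the chain groups are C_0 ≅ Z^3, C_1 ≅ Z^3, C_2 ≅ Z^1.

The boundary map ∂_1: C_1 → C_0 is given by ∂[p,q] = [q] − [p].
The 3×3 boundary matrix has rank 2 and Smith normal form diag(1,1).

Boundary ∂_2: C_2 → C_1 maps a triangle to the signed sum of its edges. For instance
  ∂[0,1,2] = [1,2] − [0,2] + [0,1].
The resulting 3×1 matrix has rank 1, and its Smith normal form has invariant factors (1).

Now H_k = ker ∂_k / im ∂_{k+1}, so:

  H_0: rank C_0 − rank ∂_1 = 3 − 2 = 1, and the invariant factors of ∂_1 are all 1, so H_0 ≅ Z.
  H_1: rank ker ∂_1 − rank ∂_2 = (3 − 2) − 1 = 0, and the invariant factors of ∂_2 are all 1, so H_1 ≅ 0.
  H_2: rank ker ∂_2 − rank ∂_3 = (1 − 1) − 0 = 0, and there is no ∂_3, so H_2 ≅ 0.

(K is a triangulation of the 2-simplex.)

H_0 ≅ Z,  H_1 = 0,  H_2 = 0.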